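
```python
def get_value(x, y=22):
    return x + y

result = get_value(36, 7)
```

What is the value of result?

Step 1: get_value(36, 7) overrides default y with 7.
Step 2: Returns 36 + 7 = 43.
Step 3: result = 43

The answer is 43.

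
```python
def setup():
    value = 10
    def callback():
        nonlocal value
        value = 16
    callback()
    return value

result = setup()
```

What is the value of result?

Step 1: setup() sets value = 10.
Step 2: callback() uses nonlocal to reassign value = 16.
Step 3: result = 16

The answer is 16.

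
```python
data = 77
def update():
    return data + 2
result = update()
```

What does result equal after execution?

Step 1: data = 77 is defined globally.
Step 2: update() looks up data from global scope = 77, then computes 77 + 2 = 79.
Step 3: result = 79

The answer is 79.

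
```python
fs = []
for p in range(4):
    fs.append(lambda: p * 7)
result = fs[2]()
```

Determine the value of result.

Step 1: All lambdas reference the same variable p (late binding).
Step 2: After the loop, p = 3. Every lambda returns p * 7.
Step 3: fs[2]() = 3 * 7 = 21

The answer is 21.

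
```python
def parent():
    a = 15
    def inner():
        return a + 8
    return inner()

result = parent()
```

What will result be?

Step 1: parent() defines a = 15.
Step 2: inner() reads a = 15 from enclosing scope, returns 15 + 8 = 23.
Step 3: result = 23

The answer is 23.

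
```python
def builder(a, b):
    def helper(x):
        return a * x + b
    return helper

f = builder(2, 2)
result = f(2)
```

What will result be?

Step 1: builder(2, 2) captures a = 2, b = 2.
Step 2: f(2) computes 2 * 2 + 2 = 6.
Step 3: result = 6

The answer is 6.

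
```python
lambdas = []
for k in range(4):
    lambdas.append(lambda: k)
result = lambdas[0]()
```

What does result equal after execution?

Step 1: The loop creates 4 lambdas, all referencing the same variable k.
Step 2: After the loop, k = 3 (final value).
Step 3: lambdas[0]() looks up k at call time and finds 3. This is the late binding gotcha. result = 3

The answer is 3.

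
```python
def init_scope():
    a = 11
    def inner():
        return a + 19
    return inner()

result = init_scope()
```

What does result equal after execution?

Step 1: init_scope() defines a = 11.
Step 2: inner() reads a = 11 from enclosing scope, returns 11 + 19 = 30.
Step 3: result = 30

The answer is 30.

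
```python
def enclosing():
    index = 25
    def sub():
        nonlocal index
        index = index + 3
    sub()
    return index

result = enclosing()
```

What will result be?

Step 1: enclosing() sets index = 25.
Step 2: sub() uses nonlocal to modify index in enclosing's scope: index = 25 + 3 = 28.
Step 3: enclosing() returns the modified index = 28

The answer is 28.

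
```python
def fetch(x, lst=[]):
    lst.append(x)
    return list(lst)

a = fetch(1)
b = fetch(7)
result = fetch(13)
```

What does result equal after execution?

Step 1: Default list is shared. list() creates copies for return values.
Step 2: Internal list grows: [1] -> [1, 7] -> [1, 7, 13].
Step 3: result = [1, 7, 13]

The answer is [1, 7, 13].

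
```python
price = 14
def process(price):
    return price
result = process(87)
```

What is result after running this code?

Step 1: Global price = 14.
Step 2: process(87) takes parameter price = 87, which shadows the global.
Step 3: result = 87

The answer is 87.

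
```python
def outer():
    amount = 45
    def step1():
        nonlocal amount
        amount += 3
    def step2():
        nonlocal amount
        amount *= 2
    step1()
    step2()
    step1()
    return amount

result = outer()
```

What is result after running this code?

Step 1: amount = 45.
Step 2: step1(): amount = 45 + 3 = 48.
Step 3: step2(): amount = 48 * 2 = 96.
Step 4: step1(): amount = 96 + 3 = 99. result = 99

The answer is 99.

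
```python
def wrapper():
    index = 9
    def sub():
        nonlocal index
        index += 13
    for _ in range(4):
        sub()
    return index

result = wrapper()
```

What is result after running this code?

Step 1: index = 9.
Step 2: sub() is called 4 times in a loop, each adding 13 via nonlocal.
Step 3: index = 9 + 13 * 4 = 61

The answer is 61.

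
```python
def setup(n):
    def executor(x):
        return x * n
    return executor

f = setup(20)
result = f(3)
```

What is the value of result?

Step 1: setup(20) creates a closure capturing n = 20.
Step 2: f(3) computes 3 * 20 = 60.
Step 3: result = 60

The answer is 60.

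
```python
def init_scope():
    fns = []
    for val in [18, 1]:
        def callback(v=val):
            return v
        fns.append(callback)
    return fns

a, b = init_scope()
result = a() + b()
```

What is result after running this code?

Step 1: Default argument v=val captures val at each iteration.
Step 2: a() returns 18 (captured at first iteration), b() returns 1 (captured at second).
Step 3: result = 18 + 1 = 19

The answer is 19.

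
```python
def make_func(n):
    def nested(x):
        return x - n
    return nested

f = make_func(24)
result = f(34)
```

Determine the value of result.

Step 1: make_func(24) creates a closure capturing n = 24.
Step 2: f(34) computes 34 - 24 = 10.
Step 3: result = 10

The answer is 10.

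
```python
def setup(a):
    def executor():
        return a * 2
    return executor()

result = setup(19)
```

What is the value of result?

Step 1: setup(19) binds parameter a = 19.
Step 2: executor() accesses a = 19 from enclosing scope.
Step 3: result = 19 * 2 = 38

The answer is 38.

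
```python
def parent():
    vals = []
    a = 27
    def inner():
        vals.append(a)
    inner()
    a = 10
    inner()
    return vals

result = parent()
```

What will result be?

Step 1: a = 27. inner() appends current a to vals.
Step 2: First inner(): appends 27. Then a = 10.
Step 3: Second inner(): appends 10 (closure sees updated a). result = [27, 10]

The answer is [27, 10].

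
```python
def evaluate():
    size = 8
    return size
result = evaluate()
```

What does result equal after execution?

Step 1: evaluate() defines size = 8 in its local scope.
Step 2: return size finds the local variable size = 8.
Step 3: result = 8

The answer is 8.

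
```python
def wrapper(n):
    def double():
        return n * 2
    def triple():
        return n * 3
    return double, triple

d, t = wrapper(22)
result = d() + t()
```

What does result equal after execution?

Step 1: Both closures capture the same n = 22.
Step 2: d() = 22 * 2 = 44, t() = 22 * 3 = 66.
Step 3: result = 44 + 66 = 110

The answer is 110.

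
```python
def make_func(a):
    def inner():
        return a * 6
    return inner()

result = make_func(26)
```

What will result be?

Step 1: make_func(26) binds parameter a = 26.
Step 2: inner() accesses a = 26 from enclosing scope.
Step 3: result = 26 * 6 = 156

The answer is 156.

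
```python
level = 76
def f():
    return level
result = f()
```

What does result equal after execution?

Step 1: level = 76 is defined in the global scope.
Step 2: f() looks up level. No local level exists, so Python checks the global scope via LEGB rule and finds level = 76.
Step 3: result = 76

The answer is 76.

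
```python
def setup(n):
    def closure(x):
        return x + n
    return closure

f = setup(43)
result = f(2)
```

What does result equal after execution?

Step 1: setup(43) creates a closure that captures n = 43.
Step 2: f(2) calls the closure with x = 2, returning 2 + 43 = 45.
Step 3: result = 45

The answer is 45.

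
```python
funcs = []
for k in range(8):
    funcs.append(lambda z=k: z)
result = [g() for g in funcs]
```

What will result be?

Step 1: Default arg z=k captures k at each iteration.
Step 2: Each lambda has its own default: 0, 1, ..., 7.
Step 3: result = [0, 1, 2, 3, 4, 5, 6, 7]

The answer is [0, 1, 2, 3, 4, 5, 6, 7].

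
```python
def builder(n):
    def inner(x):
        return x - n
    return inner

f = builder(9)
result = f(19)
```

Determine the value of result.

Step 1: builder(9) creates a closure capturing n = 9.
Step 2: f(19) computes 19 - 9 = 10.
Step 3: result = 10

The answer is 10.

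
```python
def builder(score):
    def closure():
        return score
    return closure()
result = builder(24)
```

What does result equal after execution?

Step 1: builder(24) binds parameter score = 24.
Step 2: closure() looks up score in enclosing scope and finds the parameter score = 24.
Step 3: result = 24

The answer is 24.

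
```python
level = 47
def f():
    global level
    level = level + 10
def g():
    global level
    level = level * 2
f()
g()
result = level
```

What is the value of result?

Step 1: level = 47.
Step 2: f() adds 10: level = 47 + 10 = 57.
Step 3: g() doubles: level = 57 * 2 = 114.
Step 4: result = 114

The answer is 114.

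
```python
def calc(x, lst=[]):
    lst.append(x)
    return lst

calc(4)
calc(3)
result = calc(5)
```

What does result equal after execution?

Step 1: Mutable default argument gotcha! The list [] is created once.
Step 2: Each call appends to the SAME list: [4], [4, 3], [4, 3, 5].
Step 3: result = [4, 3, 5]

The answer is [4, 3, 5].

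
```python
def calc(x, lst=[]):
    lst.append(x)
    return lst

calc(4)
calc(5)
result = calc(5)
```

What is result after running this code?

Step 1: Mutable default argument gotcha! The list [] is created once.
Step 2: Each call appends to the SAME list: [4], [4, 5], [4, 5, 5].
Step 3: result = [4, 5, 5]

The answer is [4, 5, 5].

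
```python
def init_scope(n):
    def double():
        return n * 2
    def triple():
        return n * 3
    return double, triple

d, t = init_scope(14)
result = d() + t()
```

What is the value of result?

Step 1: Both closures capture the same n = 14.
Step 2: d() = 14 * 2 = 28, t() = 14 * 3 = 42.
Step 3: result = 28 + 42 = 70

The answer is 70.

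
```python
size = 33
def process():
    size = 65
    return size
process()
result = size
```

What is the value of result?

Step 1: Global size = 33.
Step 2: process() creates local size = 65 (shadow, not modification).
Step 3: After process() returns, global size is unchanged. result = 33

The answer is 33.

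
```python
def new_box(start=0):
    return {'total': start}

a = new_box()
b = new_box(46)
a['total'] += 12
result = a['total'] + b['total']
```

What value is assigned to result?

Step 1: new_box() returns a new dict each call (immutable default 0).
Step 2: a = {'total': 0}, b = {'total': 46}.
Step 3: a['total'] += 12 = 12. result = 12 + 46 = 58

The answer is 58.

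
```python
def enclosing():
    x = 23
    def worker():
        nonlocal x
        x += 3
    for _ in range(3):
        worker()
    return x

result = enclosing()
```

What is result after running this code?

Step 1: x = 23.
Step 2: worker() is called 3 times in a loop, each adding 3 via nonlocal.
Step 3: x = 23 + 3 * 3 = 32

The answer is 32.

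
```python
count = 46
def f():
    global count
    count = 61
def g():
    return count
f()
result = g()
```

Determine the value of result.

Step 1: count = 46.
Step 2: f() sets global count = 61.
Step 3: g() reads global count = 61. result = 61

The answer is 61.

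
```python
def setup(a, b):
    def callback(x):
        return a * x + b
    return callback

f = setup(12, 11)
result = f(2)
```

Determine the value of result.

Step 1: setup(12, 11) captures a = 12, b = 11.
Step 2: f(2) computes 12 * 2 + 11 = 35.
Step 3: result = 35

The answer is 35.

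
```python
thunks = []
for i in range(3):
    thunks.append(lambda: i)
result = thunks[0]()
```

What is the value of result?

Step 1: The loop creates 3 lambdas, all referencing the same variable i.
Step 2: After the loop, i = 2 (final value).
Step 3: thunks[0]() looks up i at call time and finds 2. This is the late binding gotcha. result = 2

The answer is 2.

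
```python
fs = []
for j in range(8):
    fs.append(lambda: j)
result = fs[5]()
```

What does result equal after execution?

Step 1: The loop creates 8 lambdas, all referencing the same variable j.
Step 2: After the loop, j = 7 (final value).
Step 3: fs[5]() looks up j at call time and finds 7. This is the late binding gotcha. result = 7

The answer is 7.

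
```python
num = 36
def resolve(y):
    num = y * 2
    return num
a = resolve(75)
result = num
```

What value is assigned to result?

Step 1: Global num = 36.
Step 2: resolve(75) creates local num = 75 * 2 = 150.
Step 3: Global num unchanged because no global keyword. result = 36

The answer is 36.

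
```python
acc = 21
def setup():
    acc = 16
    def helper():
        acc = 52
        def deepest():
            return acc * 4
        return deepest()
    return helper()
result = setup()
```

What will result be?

Step 1: deepest() looks up acc through LEGB: not local, finds acc = 52 in enclosing helper().
Step 2: Returns 52 * 4 = 208.
Step 3: result = 208

The answer is 208.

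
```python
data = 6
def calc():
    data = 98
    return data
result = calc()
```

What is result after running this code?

Step 1: Global data = 6.
Step 2: calc() creates local data = 98, shadowing the global.
Step 3: Returns local data = 98. result = 98

The answer is 98.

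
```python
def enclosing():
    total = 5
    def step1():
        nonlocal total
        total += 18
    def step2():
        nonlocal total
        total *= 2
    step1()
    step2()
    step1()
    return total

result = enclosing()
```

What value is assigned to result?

Step 1: total = 5.
Step 2: step1(): total = 5 + 18 = 23.
Step 3: step2(): total = 23 * 2 = 46.
Step 4: step1(): total = 46 + 18 = 64. result = 64

The answer is 64.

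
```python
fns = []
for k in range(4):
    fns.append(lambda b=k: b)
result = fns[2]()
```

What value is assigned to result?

Step 1: Default argument b=k captures k's value at each iteration.
Step 2: fns[2] captured b = 2 when k was 2.
Step 3: result = 2

The answer is 2.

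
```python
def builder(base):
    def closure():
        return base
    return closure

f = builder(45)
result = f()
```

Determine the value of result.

Step 1: builder(45) creates closure capturing base = 45.
Step 2: f() returns the captured base = 45.
Step 3: result = 45

The answer is 45.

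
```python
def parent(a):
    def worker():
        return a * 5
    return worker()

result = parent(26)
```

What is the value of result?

Step 1: parent(26) binds parameter a = 26.
Step 2: worker() accesses a = 26 from enclosing scope.
Step 3: result = 26 * 5 = 130

The answer is 130.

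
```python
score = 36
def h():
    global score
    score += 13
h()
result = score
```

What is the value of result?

Step 1: score = 36 globally.
Step 2: h() modifies global score: score += 13 = 49.
Step 3: result = 49

The answer is 49.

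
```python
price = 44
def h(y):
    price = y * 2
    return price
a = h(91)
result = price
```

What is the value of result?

Step 1: Global price = 44.
Step 2: h(91) creates local price = 91 * 2 = 182.
Step 3: Global price unchanged because no global keyword. result = 44

The answer is 44.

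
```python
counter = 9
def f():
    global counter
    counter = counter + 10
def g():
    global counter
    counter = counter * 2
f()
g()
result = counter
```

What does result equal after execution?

Step 1: counter = 9.
Step 2: f() adds 10: counter = 9 + 10 = 19.
Step 3: g() doubles: counter = 19 * 2 = 38.
Step 4: result = 38

The answer is 38.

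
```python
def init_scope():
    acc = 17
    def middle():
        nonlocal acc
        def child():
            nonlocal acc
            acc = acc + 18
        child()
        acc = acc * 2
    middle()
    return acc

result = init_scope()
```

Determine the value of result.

Step 1: acc = 17.
Step 2: child() adds 18: acc = 17 + 18 = 35.
Step 3: middle() doubles: acc = 35 * 2 = 70.
Step 4: result = 70

The answer is 70.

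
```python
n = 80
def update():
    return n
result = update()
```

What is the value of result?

Step 1: n = 80 is defined in the global scope.
Step 2: update() looks up n. No local n exists, so Python checks the global scope via LEGB rule and finds n = 80.
Step 3: result = 80

The answer is 80.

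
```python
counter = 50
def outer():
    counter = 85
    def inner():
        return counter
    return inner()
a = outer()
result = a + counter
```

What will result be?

Step 1: outer() has local counter = 85. inner() reads from enclosing.
Step 2: outer() returns 85. Global counter = 50 unchanged.
Step 3: result = 85 + 50 = 135

The answer is 135.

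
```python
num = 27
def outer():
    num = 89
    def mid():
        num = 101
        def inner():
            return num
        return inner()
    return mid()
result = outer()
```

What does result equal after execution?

Step 1: Three levels of shadowing: global 27, outer 89, mid 101.
Step 2: inner() finds num = 101 in enclosing mid() scope.
Step 3: result = 101

The answer is 101.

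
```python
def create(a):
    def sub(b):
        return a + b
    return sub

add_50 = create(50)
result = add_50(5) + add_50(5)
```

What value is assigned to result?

Step 1: add_50 captures a = 50.
Step 2: add_50(5) = 50 + 5 = 55, called twice.
Step 3: result = 55 + 55 = 110

The answer is 110.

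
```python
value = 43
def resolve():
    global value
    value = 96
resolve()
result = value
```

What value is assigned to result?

Step 1: value = 43 globally.
Step 2: resolve() declares global value and sets it to 96.
Step 3: After resolve(), global value = 96. result = 96

The answer is 96.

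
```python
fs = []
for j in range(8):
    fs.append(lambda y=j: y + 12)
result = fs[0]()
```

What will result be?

Step 1: Default argument y=j captures j's value at definition time.
Step 2: fs[0] was defined when j = 0, so y defaults to 0.
Step 3: result = 0 + 12 = 12 (default arg fixes the late binding issue)

The answer is 12.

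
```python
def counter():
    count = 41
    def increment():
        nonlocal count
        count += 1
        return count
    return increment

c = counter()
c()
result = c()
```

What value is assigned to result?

Step 1: counter() creates closure with count = 41.
Step 2: Each c() call increments count via nonlocal. After 2 calls: 41 + 2 = 43.
Step 3: result = 43

The answer is 43.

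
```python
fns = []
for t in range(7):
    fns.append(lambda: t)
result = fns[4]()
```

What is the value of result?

Step 1: The loop creates 7 lambdas, all referencing the same variable t.
Step 2: After the loop, t = 6 (final value).
Step 3: fns[4]() looks up t at call time and finds 6. This is the late binding gotcha. result = 6

The answer is 6.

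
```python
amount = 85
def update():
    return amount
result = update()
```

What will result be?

Step 1: amount = 85 is defined in the global scope.
Step 2: update() looks up amount. No local amount exists, so Python checks the global scope via LEGB rule and finds amount = 85.
Step 3: result = 85

The answer is 85.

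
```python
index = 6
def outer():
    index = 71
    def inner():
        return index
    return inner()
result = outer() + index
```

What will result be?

Step 1: Global index = 6. outer() shadows with index = 71.
Step 2: inner() returns enclosing index = 71. outer() = 71.
Step 3: result = 71 + global index (6) = 77

The answer is 77.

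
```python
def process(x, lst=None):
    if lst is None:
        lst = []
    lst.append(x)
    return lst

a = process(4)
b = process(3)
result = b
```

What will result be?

Step 1: None default with guard creates a NEW list each call.
Step 2: a = [4] (fresh list). b = [3] (another fresh list).
Step 3: result = [3] (this is the fix for mutable default)

The answer is [3].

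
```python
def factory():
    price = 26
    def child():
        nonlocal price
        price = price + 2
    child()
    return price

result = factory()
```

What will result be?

Step 1: factory() sets price = 26.
Step 2: child() uses nonlocal to modify price in factory's scope: price = 26 + 2 = 28.
Step 3: factory() returns the modified price = 28

The answer is 28.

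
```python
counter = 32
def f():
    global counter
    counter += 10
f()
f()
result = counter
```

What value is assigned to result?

Step 1: counter = 32.
Step 2: First f(): counter = 32 + 10 = 42.
Step 3: Second f(): counter = 42 + 10 = 52. result = 52

The answer is 52.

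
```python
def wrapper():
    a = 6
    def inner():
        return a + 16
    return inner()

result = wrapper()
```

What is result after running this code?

Step 1: wrapper() defines a = 6.
Step 2: inner() reads a = 6 from enclosing scope, returns 6 + 16 = 22.
Step 3: result = 22

The answer is 22.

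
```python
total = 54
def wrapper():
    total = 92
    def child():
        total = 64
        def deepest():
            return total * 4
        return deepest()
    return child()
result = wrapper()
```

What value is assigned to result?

Step 1: deepest() looks up total through LEGB: not local, finds total = 64 in enclosing child().
Step 2: Returns 64 * 4 = 256.
Step 3: result = 256

The answer is 256.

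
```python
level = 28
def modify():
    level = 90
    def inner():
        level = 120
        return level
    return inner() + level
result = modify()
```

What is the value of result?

Step 1: modify() has local level = 90. inner() has local level = 120.
Step 2: inner() returns its local level = 120.
Step 3: modify() returns 120 + its own level (90) = 210

The answer is 210.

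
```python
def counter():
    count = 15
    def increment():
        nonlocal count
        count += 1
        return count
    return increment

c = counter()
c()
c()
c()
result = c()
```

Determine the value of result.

Step 1: counter() creates closure with count = 15.
Step 2: Each c() call increments count via nonlocal. After 4 calls: 15 + 4 = 19.
Step 3: result = 19

The answer is 19.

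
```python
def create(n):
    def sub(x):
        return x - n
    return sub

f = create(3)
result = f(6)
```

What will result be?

Step 1: create(3) creates a closure capturing n = 3.
Step 2: f(6) computes 6 - 3 = 3.
Step 3: result = 3

The answer is 3.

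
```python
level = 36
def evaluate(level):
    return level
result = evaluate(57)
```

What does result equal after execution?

Step 1: Global level = 36.
Step 2: evaluate(57) takes parameter level = 57, which shadows the global.
Step 3: result = 57

The answer is 57.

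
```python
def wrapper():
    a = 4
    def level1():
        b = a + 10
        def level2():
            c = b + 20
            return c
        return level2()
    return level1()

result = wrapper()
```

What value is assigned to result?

Step 1: a = 4. b = a + 10 = 14.
Step 2: c = b + 20 = 14 + 20 = 34.
Step 3: result = 34

The answer is 34.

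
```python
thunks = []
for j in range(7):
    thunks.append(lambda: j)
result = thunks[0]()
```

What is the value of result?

Step 1: The loop creates 7 lambdas, all referencing the same variable j.
Step 2: After the loop, j = 6 (final value).
Step 3: thunks[0]() looks up j at call time and finds 6. This is the late binding gotcha. result = 6

The answer is 6.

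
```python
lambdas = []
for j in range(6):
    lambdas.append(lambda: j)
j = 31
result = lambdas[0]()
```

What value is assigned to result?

Step 1: Lambdas capture the variable j by reference, not by value.
Step 2: After the loop, j is reassigned to 31.
Step 3: lambdas[0]() looks up the current j = 31. result = 31

The answer is 31.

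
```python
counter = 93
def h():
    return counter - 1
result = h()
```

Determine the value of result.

Step 1: counter = 93 is defined globally.
Step 2: h() looks up counter from global scope = 93, then computes 93 - 1 = 92.
Step 3: result = 92

The answer is 92.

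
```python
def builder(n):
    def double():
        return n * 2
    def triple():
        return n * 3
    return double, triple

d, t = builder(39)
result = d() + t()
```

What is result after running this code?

Step 1: Both closures capture the same n = 39.
Step 2: d() = 39 * 2 = 78, t() = 39 * 3 = 117.
Step 3: result = 78 + 117 = 195

The answer is 195.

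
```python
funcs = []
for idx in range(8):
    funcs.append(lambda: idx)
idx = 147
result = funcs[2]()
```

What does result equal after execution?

Step 1: Lambdas capture the variable idx by reference, not by value.
Step 2: After the loop, idx is reassigned to 147.
Step 3: funcs[2]() looks up the current idx = 147. result = 147

The answer is 147.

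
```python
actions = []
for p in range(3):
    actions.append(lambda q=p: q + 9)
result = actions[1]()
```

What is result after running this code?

Step 1: Default argument q=p captures p's value at definition time.
Step 2: actions[1] was defined when p = 1, so q defaults to 1.
Step 3: result = 1 + 9 = 10 (default arg fixes the late binding issue)

The answer is 10.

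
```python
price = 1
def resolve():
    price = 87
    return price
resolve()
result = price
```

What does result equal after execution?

Step 1: price = 1 globally.
Step 2: resolve() creates a LOCAL price = 87 (no global keyword!).
Step 3: The global price is unchanged. result = 1

The answer is 1.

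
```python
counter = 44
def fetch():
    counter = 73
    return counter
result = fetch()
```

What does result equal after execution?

Step 1: Global counter = 44.
Step 2: fetch() creates local counter = 73, shadowing the global.
Step 3: Returns local counter = 73. result = 73

The answer is 73.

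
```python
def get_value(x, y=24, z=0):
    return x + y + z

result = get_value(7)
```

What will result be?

Step 1: get_value(7) uses defaults y = 24, z = 0.
Step 2: Returns 7 + 24 + 0 = 31.
Step 3: result = 31

The answer is 31.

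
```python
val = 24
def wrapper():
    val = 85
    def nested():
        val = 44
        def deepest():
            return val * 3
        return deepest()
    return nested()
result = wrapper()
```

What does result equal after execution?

Step 1: deepest() looks up val through LEGB: not local, finds val = 44 in enclosing nested().
Step 2: Returns 44 * 3 = 132.
Step 3: result = 132

The answer is 132.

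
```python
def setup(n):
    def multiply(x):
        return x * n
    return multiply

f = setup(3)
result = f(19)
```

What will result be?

Step 1: setup(3) returns multiply closure with n = 3.
Step 2: f(19) computes 19 * 3 = 57.
Step 3: result = 57

The answer is 57.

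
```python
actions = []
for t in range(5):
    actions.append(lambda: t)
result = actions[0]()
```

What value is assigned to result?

Step 1: The loop creates 5 lambdas, all referencing the same variable t.
Step 2: After the loop, t = 4 (final value).
Step 3: actions[0]() looks up t at call time and finds 4. This is the late binding gotcha. result = 4

The answer is 4.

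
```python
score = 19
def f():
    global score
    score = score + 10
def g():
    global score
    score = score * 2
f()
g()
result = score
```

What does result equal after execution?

Step 1: score = 19.
Step 2: f() adds 10: score = 19 + 10 = 29.
Step 3: g() doubles: score = 29 * 2 = 58.
Step 4: result = 58

The answer is 58.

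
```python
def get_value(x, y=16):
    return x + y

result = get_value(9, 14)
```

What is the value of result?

Step 1: get_value(9, 14) overrides default y with 14.
Step 2: Returns 9 + 14 = 23.
Step 3: result = 23

The answer is 23.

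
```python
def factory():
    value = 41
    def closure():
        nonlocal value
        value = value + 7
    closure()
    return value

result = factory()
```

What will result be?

Step 1: factory() sets value = 41.
Step 2: closure() uses nonlocal to modify value in factory's scope: value = 41 + 7 = 48.
Step 3: factory() returns the modified value = 48

The answer is 48.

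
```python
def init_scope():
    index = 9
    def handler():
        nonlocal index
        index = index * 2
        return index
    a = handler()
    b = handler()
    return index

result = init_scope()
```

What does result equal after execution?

Step 1: index starts at 9.
Step 2: First handler(): index = 9 * 2 = 18.
Step 3: Second handler(): index = 18 * 2 = 36.
Step 4: result = 36

The answer is 36.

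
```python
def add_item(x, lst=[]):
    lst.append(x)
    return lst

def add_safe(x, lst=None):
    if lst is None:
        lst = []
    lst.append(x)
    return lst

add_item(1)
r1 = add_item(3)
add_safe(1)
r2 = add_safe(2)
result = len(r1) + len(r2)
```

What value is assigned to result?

Step 1: add_item shares mutable default: after 2 calls, lst = [1, 3], len = 2.
Step 2: add_safe creates fresh list each time: r2 = [2], len = 1.
Step 3: result = 2 + 1 = 3

The answer is 3.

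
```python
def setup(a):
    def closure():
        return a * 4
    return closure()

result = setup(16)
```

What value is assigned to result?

Step 1: setup(16) binds parameter a = 16.
Step 2: closure() accesses a = 16 from enclosing scope.
Step 3: result = 16 * 4 = 64

The answer is 64.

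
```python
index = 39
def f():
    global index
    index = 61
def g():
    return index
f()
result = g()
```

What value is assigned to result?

Step 1: index = 39.
Step 2: f() sets global index = 61.
Step 3: g() reads global index = 61. result = 61

The answer is 61.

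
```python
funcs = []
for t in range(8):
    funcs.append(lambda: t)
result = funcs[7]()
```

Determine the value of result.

Step 1: The loop creates 8 lambdas, all referencing the same variable t.
Step 2: After the loop, t = 7 (final value).
Step 3: funcs[7]() looks up t at call time and finds 7. This is the late binding gotcha. result = 7

The answer is 7.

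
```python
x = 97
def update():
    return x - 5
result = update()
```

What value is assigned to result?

Step 1: x = 97 is defined globally.
Step 2: update() looks up x from global scope = 97, then computes 97 - 5 = 92.
Step 3: result = 92

The answer is 92.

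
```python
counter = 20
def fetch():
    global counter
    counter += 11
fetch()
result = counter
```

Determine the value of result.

Step 1: counter = 20 globally.
Step 2: fetch() modifies global counter: counter += 11 = 31.
Step 3: result = 31

The answer is 31.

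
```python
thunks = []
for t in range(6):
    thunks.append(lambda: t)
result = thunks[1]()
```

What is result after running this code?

Step 1: The loop creates 6 lambdas, all referencing the same variable t.
Step 2: After the loop, t = 5 (final value).
Step 3: thunks[1]() looks up t at call time and finds 5. This is the late binding gotcha. result = 5

The answer is 5.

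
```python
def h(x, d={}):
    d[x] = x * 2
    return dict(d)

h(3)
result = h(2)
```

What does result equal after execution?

Step 1: Mutable default dict is shared across calls.
Step 2: First call adds 3: 6. Second call adds 2: 4.
Step 3: result = {3: 6, 2: 4}

The answer is {3: 6, 2: 4}.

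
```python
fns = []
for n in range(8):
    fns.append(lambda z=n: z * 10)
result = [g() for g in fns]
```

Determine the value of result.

Step 1: Default arg z=n captures n at each iteration.
Step 2: fns[k] has z defaulting to k, returns k * 10.
Step 3: result = [0, 10, 20, 30, 40, 50, 60, 70]

The answer is [0, 10, 20, 30, 40, 50, 60, 70].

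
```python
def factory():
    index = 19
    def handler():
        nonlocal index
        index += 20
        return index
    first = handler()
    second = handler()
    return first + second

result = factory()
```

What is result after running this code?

Step 1: index starts at 19.
Step 2: First call: index = 19 + 20 = 39, returns 39.
Step 3: Second call: index = 39 + 20 = 59, returns 59.
Step 4: result = 39 + 59 = 98

The answer is 98.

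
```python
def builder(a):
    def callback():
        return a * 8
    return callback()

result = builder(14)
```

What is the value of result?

Step 1: builder(14) binds parameter a = 14.
Step 2: callback() accesses a = 14 from enclosing scope.
Step 3: result = 14 * 8 = 112

The answer is 112.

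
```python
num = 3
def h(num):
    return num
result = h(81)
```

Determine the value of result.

Step 1: Global num = 3.
Step 2: h(81) takes parameter num = 81, which shadows the global.
Step 3: result = 81

The answer is 81.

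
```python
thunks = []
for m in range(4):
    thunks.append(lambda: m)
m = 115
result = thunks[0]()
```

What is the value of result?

Step 1: Lambdas capture the variable m by reference, not by value.
Step 2: After the loop, m is reassigned to 115.
Step 3: thunks[0]() looks up the current m = 115. result = 115

The answer is 115.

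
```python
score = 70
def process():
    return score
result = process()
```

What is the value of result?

Step 1: score = 70 is defined in the global scope.
Step 2: process() looks up score. No local score exists, so Python checks the global scope via LEGB rule and finds score = 70.
Step 3: result = 70

The answer is 70.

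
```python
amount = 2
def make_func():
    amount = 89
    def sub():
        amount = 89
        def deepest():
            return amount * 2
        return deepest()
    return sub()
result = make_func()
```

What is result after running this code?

Step 1: deepest() looks up amount through LEGB: not local, finds amount = 89 in enclosing sub().
Step 2: Returns 89 * 2 = 178.
Step 3: result = 178

The answer is 178.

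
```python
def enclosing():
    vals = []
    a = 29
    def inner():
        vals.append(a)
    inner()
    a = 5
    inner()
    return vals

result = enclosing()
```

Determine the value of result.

Step 1: a = 29. inner() appends current a to vals.
Step 2: First inner(): appends 29. Then a = 5.
Step 3: Second inner(): appends 5 (closure sees updated a). result = [29, 5]

The answer is [29, 5].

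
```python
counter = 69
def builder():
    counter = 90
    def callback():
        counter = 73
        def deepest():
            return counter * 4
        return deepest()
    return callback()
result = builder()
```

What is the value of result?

Step 1: deepest() looks up counter through LEGB: not local, finds counter = 73 in enclosing callback().
Step 2: Returns 73 * 4 = 292.
Step 3: result = 292

The answer is 292.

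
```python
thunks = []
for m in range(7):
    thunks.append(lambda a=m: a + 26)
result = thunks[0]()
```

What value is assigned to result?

Step 1: Default argument a=m captures m's value at definition time.
Step 2: thunks[0] was defined when m = 0, so a defaults to 0.
Step 3: result = 0 + 26 = 26 (default arg fixes the late binding issue)

The answer is 26.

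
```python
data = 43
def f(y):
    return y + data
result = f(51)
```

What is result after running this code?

Step 1: data = 43 is defined globally.
Step 2: f(51) uses parameter y = 51 and looks up data from global scope = 43.
Step 3: result = 51 + 43 = 94

The answer is 94.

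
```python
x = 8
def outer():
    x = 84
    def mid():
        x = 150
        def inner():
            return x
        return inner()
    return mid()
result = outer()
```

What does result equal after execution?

Step 1: Three levels of shadowing: global 8, outer 84, mid 150.
Step 2: inner() finds x = 150 in enclosing mid() scope.
Step 3: result = 150

The answer is 150.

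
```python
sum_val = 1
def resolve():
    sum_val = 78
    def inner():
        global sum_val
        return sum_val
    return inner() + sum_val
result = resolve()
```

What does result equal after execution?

Step 1: Global sum_val = 1. resolve() shadows with local sum_val = 78.
Step 2: inner() uses global keyword, so inner() returns global sum_val = 1.
Step 3: resolve() returns 1 + 78 = 79

The answer is 79.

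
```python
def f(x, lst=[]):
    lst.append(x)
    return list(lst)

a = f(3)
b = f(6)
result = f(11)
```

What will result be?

Step 1: Default list is shared. list() creates copies for return values.
Step 2: Internal list grows: [3] -> [3, 6] -> [3, 6, 11].
Step 3: result = [3, 6, 11]

The answer is [3, 6, 11].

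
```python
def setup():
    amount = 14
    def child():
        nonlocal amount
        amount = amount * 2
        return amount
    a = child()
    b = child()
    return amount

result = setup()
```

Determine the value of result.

Step 1: amount starts at 14.
Step 2: First child(): amount = 14 * 2 = 28.
Step 3: Second child(): amount = 28 * 2 = 56.
Step 4: result = 56

The answer is 56.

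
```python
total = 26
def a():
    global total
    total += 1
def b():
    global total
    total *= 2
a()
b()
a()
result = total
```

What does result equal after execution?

Step 1: total = 26.
Step 2: a(): total = 26 + 1 = 27.
Step 3: b(): total = 27 * 2 = 54.
Step 4: a(): total = 54 + 1 = 55

The answer is 55.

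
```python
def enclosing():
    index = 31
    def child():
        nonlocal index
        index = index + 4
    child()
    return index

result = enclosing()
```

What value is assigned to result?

Step 1: enclosing() sets index = 31.
Step 2: child() uses nonlocal to modify index in enclosing's scope: index = 31 + 4 = 35.
Step 3: enclosing() returns the modified index = 35

The answer is 35.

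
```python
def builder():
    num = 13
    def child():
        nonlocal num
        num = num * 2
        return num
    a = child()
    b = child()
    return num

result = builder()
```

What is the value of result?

Step 1: num starts at 13.
Step 2: First child(): num = 13 * 2 = 26.
Step 3: Second child(): num = 26 * 2 = 52.
Step 4: result = 52

The answer is 52.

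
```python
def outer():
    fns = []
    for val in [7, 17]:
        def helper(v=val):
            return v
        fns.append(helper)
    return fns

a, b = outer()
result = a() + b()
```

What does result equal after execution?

Step 1: Default argument v=val captures val at each iteration.
Step 2: a() returns 7 (captured at first iteration), b() returns 17 (captured at second).
Step 3: result = 7 + 17 = 24

The answer is 24.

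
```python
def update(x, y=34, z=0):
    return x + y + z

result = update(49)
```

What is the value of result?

Step 1: update(49) uses defaults y = 34, z = 0.
Step 2: Returns 49 + 34 + 0 = 83.
Step 3: result = 83

The answer is 83.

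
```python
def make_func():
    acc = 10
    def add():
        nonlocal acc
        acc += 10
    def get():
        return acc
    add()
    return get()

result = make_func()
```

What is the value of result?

Step 1: acc = 10. add() modifies it via nonlocal, get() reads it.
Step 2: add() makes acc = 10 + 10 = 20.
Step 3: get() returns 20. result = 20

The answer is 20.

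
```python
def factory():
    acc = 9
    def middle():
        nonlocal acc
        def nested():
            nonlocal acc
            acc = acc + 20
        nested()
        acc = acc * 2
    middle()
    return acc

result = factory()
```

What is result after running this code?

Step 1: acc = 9.
Step 2: nested() adds 20: acc = 9 + 20 = 29.
Step 3: middle() doubles: acc = 29 * 2 = 58.
Step 4: result = 58

The answer is 58.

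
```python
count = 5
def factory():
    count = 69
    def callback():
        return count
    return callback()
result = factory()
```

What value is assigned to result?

Step 1: count = 5 globally, but factory() defines count = 69 locally.
Step 2: callback() looks up count. Not in local scope, so checks enclosing scope (factory) and finds count = 69.
Step 3: result = 69

The answer is 69.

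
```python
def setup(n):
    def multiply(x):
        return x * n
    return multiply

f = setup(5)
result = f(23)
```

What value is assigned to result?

Step 1: setup(5) returns multiply closure with n = 5.
Step 2: f(23) computes 23 * 5 = 115.
Step 3: result = 115

The answer is 115.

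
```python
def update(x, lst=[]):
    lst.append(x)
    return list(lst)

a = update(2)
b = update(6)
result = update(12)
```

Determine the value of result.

Step 1: Default list is shared. list() creates copies for return values.
Step 2: Internal list grows: [2] -> [2, 6] -> [2, 6, 12].
Step 3: result = [2, 6, 12]

The answer is [2, 6, 12].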